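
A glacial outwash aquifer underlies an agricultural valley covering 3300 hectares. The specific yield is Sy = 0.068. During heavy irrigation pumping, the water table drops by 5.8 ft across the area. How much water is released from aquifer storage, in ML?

A = 3300 hectares = 3.3 × 10^7 m²
Δh = 5.8 ft = 1.768 m
ΔV = Sy × A × Δh = 0.068 × 3.3 × 10^7 m² × 1.768 m = 3.967 × 10^6 m³
ΔV = 3.967 × 10^6 m³ = 3967 ML

ΔV ≈ 3970 ML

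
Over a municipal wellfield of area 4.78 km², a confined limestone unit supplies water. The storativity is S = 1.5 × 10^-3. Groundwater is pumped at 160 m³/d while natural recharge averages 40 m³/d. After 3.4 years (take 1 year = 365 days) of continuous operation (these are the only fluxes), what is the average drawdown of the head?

A = 4.78 km² = 4.78 × 10^6 m²
Net abstraction = 160 − 40 = 120 m³/d
t = 3.4 years = 1241 d
ΔV = Q × t = 120 m³/d × 1241 d = 1.489 × 10^5 m³
Δh = ΔV / (S × A) = 1.489 × 10^5 / (0.0015 × 4.78 × 10^6) = 20.77 m

Δh ≈ 20.8 m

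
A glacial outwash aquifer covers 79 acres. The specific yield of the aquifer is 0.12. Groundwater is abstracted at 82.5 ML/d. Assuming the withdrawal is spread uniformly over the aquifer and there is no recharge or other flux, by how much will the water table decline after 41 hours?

Δh ≈ 3.67 m

A = 79 acres = 3.197 × 10^5 m²
Q = 82.5 ML/d = 82500 m³/d
t = 41 hours = 1.708 d
ΔV = Q × t = 82500 m³/d × 1.708 d = 1.409 × 10^5 m³
Δh = ΔV / (Sy × A) = 1.409 × 10^5 / (0.12 × 3.197 × 10^5) = 3.674 m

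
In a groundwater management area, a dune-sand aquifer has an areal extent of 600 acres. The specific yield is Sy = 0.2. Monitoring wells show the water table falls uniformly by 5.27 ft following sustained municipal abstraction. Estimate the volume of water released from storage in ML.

A = 600 acres = 2.428 × 10^6 m²
Δh = 5.27 ft = 1.606 m
ΔV = Sy × A × Δh = 0.2 × 2.428 × 10^6 m² × 1.606 m = 7.801 × 10^5 m³
ΔV = 7.801 × 10^5 m³ = 780.1 ML

ΔV ≈ 780 ML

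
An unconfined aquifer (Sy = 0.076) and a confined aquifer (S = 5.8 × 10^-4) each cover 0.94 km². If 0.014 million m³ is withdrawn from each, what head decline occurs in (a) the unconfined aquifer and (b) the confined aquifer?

A = 0.94 km² = 9.4 × 10^5 m²
ΔV = 0.014 million m³ = 14000 m³
Unconfined: Δh_u = ΔV/(Sy·A) = 14000/(0.076 × 9.4 × 10^5) = 0.196 m
Confined: Δh_c = ΔV/(S·A) = 14000/(5.8 × 10^-4 × 9.4 × 10^5) = 25.68 m

Δh_u ≈ 0.196 m; Δh_c ≈ 25.7 m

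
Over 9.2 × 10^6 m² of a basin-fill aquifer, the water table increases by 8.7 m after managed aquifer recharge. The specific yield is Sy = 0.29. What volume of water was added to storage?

ΔV ≈ 2.32 × 10^7 m³

ΔV = Sy × A × Δh = 0.29 × 9.2 × 10^6 m² × 8.7 m = 2.321 × 10^7 m³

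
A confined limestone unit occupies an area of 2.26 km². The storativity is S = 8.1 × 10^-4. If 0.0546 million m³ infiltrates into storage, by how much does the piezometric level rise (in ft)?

A = 2.26 km² = 2.26 × 10^6 m²
ΔV = 0.0546 million m³ = 54600 m³
Δh = ΔV / (S × A) = 54600 m³ / (8.1 × 10^-4 × 2.26 × 10^6 m²) = 29.83 m
Δh = 29.83 m = 97.86 ft

Δh ≈ 97.9 ft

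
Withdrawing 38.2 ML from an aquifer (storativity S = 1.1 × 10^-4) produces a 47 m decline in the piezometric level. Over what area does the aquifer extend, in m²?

A ≈ 7.39 × 10^6 m²

ΔV = 38.2 ML = 38200 m³
A = ΔV / (S × Δh) = 38200 / (1.1 × 10^-4 × 47) = 7.389 × 10^6 m²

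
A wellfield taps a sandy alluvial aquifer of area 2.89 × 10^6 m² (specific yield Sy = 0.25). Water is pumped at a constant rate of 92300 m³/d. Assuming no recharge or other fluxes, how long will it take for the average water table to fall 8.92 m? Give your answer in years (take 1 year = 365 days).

t ≈ 0.191 years

ΔV = Sy × A × Δh = 0.25 × 2.89 × 10^6 × 8.92 = 6.445 × 10^6 m³
t = ΔV / Q = 6.445 × 10^6 m³ / 92300 m³/d = 69.82 d
t = 69.82 d ≈ 0.1913 years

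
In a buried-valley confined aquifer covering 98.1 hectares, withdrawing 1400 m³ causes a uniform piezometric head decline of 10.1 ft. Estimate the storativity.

A = 98.1 hectares = 9.81 × 10^5 m²
Δh = 10.1 ft = 3.078 m
S = ΔV / (A × Δh) = 1400 m³ / (9.81 × 10^5 m² × 3.078 m) = 4.636 × 10^-4

S ≈ 4.6 × 10^-4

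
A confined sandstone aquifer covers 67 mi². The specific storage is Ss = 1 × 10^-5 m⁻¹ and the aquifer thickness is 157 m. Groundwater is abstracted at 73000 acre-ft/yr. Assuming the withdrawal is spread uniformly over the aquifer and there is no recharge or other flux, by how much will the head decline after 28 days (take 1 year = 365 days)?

S = Ss × b = 1 × 10^-5 m⁻¹ × 157 m = 1.57 × 10^-3
A = 67 mi² = 1.735 × 10^8 m²
Q = 73000 acre-ft/yr = 2.467 × 10^5 m³/d
ΔV = Q × t = 2.467 × 10^5 m³/d × 28 d = 6.907 × 10^6 m³
Δh = ΔV / (S × A) = 6.907 × 10^6 / (0.00157 × 1.735 × 10^8) = 25.35 m

Δh ≈ 25.4 m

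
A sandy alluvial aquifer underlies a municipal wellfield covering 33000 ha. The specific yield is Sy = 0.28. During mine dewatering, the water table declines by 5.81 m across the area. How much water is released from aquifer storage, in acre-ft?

A = 33000 ha = 3.3 × 10^8 m²
ΔV = Sy × A × Δh = 0.28 × 3.3 × 10^8 m² × 5.81 m = 5.368 × 10^8 m³
ΔV = 5.368 × 10^8 m³ = 4.352 × 10^5 acre-ft

ΔV ≈ 4.35 × 10^5 acre-ft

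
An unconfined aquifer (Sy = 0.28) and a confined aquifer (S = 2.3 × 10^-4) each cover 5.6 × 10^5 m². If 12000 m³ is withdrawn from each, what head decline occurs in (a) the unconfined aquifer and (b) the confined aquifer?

Δh_u ≈ 0.0765 m; Δh_c ≈ 93.2 m

Unconfined: Δh_u = ΔV/(Sy·A) = 12000/(0.28 × 5.6 × 10^5) = 0.07653 m
Confined: Δh_c = ΔV/(S·A) = 12000/(2.3 × 10^-4 × 5.6 × 10^5) = 93.17 m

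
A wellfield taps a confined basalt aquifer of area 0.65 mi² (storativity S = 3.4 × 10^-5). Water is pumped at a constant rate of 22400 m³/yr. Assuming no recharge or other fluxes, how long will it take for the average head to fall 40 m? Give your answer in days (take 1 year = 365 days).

A = 0.65 mi² = 1.683 × 10^6 m²
ΔV = S × A × Δh = 3.4 × 10^-5 × 1.683 × 10^6 × 40 = 2290 m³
Q = 22400 m³/yr = 61.37 m³/d
t = ΔV / Q = 2290 m³ / 61.37 m³/d = 37.31 d

t ≈ 37.3 days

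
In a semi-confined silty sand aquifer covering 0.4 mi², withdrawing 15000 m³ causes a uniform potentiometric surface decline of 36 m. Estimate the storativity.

A = 0.4 mi² = 1.036 × 10^6 m²
S = ΔV / (A × Δh) = 15000 m³ / (1.036 × 10^6 m² × 36 m) = 4.022 × 10^-4

S ≈ 4 × 10^-4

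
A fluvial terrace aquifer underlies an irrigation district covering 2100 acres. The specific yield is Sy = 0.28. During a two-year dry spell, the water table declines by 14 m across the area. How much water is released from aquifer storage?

A = 2100 acres = 8.498 × 10^6 m²
ΔV = Sy × A × Δh = 0.28 × 8.498 × 10^6 m² × 14 m = 3.331 × 10^7 m³

ΔV ≈ 3.33 × 10^7 m³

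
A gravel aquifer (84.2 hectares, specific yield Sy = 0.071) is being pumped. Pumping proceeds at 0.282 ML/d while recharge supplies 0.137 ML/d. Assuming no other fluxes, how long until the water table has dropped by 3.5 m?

A = 84.2 hectares = 8.42 × 10^5 m²
ΔV = Sy × A × Δh = 0.071 × 8.42 × 10^5 × 3.5 = 2.092 × 10^5 m³
Net withdrawal = 0.282 − 0.137 = 0.145 ML/d = 145 m³/d
t = ΔV / Q = 2.092 × 10^5 m³ / 145 m³/d = 1443 d

t ≈ 1440 days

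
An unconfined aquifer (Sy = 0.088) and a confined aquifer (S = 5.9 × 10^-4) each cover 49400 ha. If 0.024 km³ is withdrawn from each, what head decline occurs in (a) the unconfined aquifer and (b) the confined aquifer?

Δh_u ≈ 0.552 m; Δh_c ≈ 82.3 m

A = 49400 ha = 4.94 × 10^8 m²
ΔV = 0.024 km³ = 2.4 × 10^7 m³
Unconfined: Δh_u = ΔV/(Sy·A) = 2.4 × 10^7/(0.088 × 4.94 × 10^8) = 0.5521 m
Confined: Δh_c = ΔV/(S·A) = 2.4 × 10^7/(5.9 × 10^-4 × 4.94 × 10^8) = 82.34 m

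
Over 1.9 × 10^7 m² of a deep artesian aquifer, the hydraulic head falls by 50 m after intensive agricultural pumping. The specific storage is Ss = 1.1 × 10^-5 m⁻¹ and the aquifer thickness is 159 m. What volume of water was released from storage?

ΔV ≈ 1.66 × 10^6 m³

S = Ss × b = 1.1 × 10^-5 m⁻¹ × 159 m = 1.749 × 10^-3
ΔV = S × A × Δh = 0.001749 × 1.9 × 10^7 m² × 50 m = 1.662 × 10^6 m³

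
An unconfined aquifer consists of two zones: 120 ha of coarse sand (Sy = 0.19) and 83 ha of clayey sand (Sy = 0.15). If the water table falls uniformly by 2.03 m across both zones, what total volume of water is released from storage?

ΔV ≈ 7.16 × 10^5 m³

A₁ = 120 ha = 1.2 × 10^6 m²; A₂ = 83 ha = 8.3 × 10^5 m²
ΔV₁ = 0.19 × 1.2 × 10^6 × 2.03 = 4.628 × 10^5 m³
ΔV₂ = 0.15 × 8.3 × 10^5 × 2.03 = 2.527 × 10^5 m³
ΔV = ΔV₁ + ΔV₂ = 7.156 × 10^5 m³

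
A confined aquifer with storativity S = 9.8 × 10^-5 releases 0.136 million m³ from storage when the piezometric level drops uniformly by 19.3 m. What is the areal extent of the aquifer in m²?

A ≈ 7.19 × 10^7 m²

ΔV = 0.136 million m³ = 1.36 × 10^5 m³
A = ΔV / (S × Δh) = 1.36 × 10^5 / (9.8 × 10^-5 × 19.3) = 7.19 × 10^7 m²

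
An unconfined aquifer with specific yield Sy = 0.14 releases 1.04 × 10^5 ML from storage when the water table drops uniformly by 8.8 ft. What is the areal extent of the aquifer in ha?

Δh = 8.8 ft = 2.682 m
ΔV = 1.04 × 10^5 ML = 1.04 × 10^8 m³
A = ΔV / (Sy × Δh) = 1.04 × 10^8 / (0.14 × 2.682) = 2.77 × 10^8 m²
A = 2.77 × 10^8 m² = 27700 ha

A ≈ 27700 ha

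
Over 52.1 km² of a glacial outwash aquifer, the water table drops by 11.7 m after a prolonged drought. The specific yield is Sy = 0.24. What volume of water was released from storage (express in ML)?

ΔV ≈ 1.46 × 10^5 ML

A = 52.1 km² = 5.21 × 10^7 m²
ΔV = Sy × A × Δh = 0.24 × 5.21 × 10^7 m² × 11.7 m = 1.463 × 10^8 m³
ΔV = 1.463 × 10^8 m³ = 1.463 × 10^5 ML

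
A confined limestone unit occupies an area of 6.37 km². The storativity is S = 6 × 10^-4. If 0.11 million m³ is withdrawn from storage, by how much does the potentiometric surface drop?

Δh ≈ 28.8 m

A = 6.37 km² = 6.37 × 10^6 m²
ΔV = 0.11 million m³ = 1.1 × 10^5 m³
Δh = ΔV / (S × A) = 1.1 × 10^5 m³ / (6 × 10^-4 × 6.37 × 10^6 m²) = 28.78 m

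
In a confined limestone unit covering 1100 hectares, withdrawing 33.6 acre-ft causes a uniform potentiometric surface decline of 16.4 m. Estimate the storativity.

S ≈ 2.3 × 10^-4

A = 1100 hectares = 1.1 × 10^7 m²
ΔV = 33.6 acre-ft = 41440 m³
S = ΔV / (A × Δh) = 41440 m³ / (1.1 × 10^7 m² × 16.4 m) = 2.297 × 10^-4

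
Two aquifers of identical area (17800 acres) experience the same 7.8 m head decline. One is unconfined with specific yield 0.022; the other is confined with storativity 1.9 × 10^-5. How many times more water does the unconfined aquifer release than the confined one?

A = 17800 acres = 7.203 × 10^7 m²
Unconfined: ΔV_u = Sy × A × Δh = 0.022 × 7.203 × 10^7 × 7.8 = 1.236 × 10^7 m³
Confined: ΔV_c = S × A × Δh = 1.9 × 10^-5 × 7.203 × 10^7 × 7.8 = 10680 m³
Ratio = ΔV_u / ΔV_c = Sy / S = 0.022 / 1.9 × 10^-5 = 1158

ΔV_u / ΔV_c ≈ 1160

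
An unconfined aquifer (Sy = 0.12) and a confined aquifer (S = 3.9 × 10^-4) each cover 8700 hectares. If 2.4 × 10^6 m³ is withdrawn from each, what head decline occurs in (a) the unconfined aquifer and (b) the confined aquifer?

Δh_u ≈ 0.23 m; Δh_c ≈ 70.7 m

A = 8700 hectares = 8.7 × 10^7 m²
Unconfined: Δh_u = ΔV/(Sy·A) = 2.4 × 10^6/(0.12 × 8.7 × 10^7) = 0.2299 m
Confined: Δh_c = ΔV/(S·A) = 2.4 × 10^6/(3.9 × 10^-4 × 8.7 × 10^7) = 70.73 m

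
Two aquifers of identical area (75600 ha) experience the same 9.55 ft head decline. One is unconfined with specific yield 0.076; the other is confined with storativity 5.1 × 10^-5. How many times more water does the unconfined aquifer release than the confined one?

A = 75600 ha = 7.56 × 10^8 m²
Δh = 9.55 ft = 2.911 m
Unconfined: ΔV_u = Sy × A × Δh = 0.076 × 7.56 × 10^8 × 2.911 = 1.672 × 10^8 m³
Confined: ΔV_c = S × A × Δh = 5.1 × 10^-5 × 7.56 × 10^8 × 2.911 = 1.122 × 10^5 m³
Ratio = ΔV_u / ΔV_c = Sy / S = 0.076 / 5.1 × 10^-5 = 1490

ΔV_u / ΔV_c ≈ 1490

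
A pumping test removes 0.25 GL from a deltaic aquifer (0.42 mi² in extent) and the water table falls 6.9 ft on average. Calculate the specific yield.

Sy ≈ 0.11

A = 0.42 mi² = 1.088 × 10^6 m²
Δh = 6.9 ft = 2.103 m
ΔV = 0.25 GL = 2.5 × 10^5 m³
Sy = ΔV / (A × Δh) = 2.5 × 10^5 m³ / (1.088 × 10^6 m² × 2.103 m) = 0.1093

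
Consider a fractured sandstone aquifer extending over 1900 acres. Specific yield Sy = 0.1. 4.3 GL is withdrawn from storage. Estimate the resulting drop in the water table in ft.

Δh ≈ 18.3 ft

A = 1900 acres = 7.689 × 10^6 m²
ΔV = 4.3 GL = 4.3 × 10^6 m³
Δh = ΔV / (Sy × A) = 4.3 × 10^6 m³ / (0.1 × 7.689 × 10^6 m²) = 5.592 m
Δh = 5.592 m = 18.35 ft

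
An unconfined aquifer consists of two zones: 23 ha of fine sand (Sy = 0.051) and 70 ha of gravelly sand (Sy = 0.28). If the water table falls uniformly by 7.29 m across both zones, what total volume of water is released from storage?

ΔV ≈ 1.51 × 10^6 m³

A₁ = 23 ha = 2.3 × 10^5 m²; A₂ = 70 ha = 7 × 10^5 m²
ΔV₁ = 0.051 × 2.3 × 10^5 × 7.29 = 85510 m³
ΔV₂ = 0.28 × 7 × 10^5 × 7.29 = 1.429 × 10^6 m³
ΔV = ΔV₁ + ΔV₂ = 1.514 × 10^6 m³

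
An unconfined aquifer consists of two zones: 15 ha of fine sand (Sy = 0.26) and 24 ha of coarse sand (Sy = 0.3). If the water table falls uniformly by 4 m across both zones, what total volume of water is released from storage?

ΔV ≈ 4.44 × 10^5 m³

A₁ = 15 ha = 1.5 × 10^5 m²; A₂ = 24 ha = 2.4 × 10^5 m²
ΔV₁ = 0.26 × 1.5 × 10^5 × 4 = 1.56 × 10^5 m³
ΔV₂ = 0.3 × 2.4 × 10^5 × 4 = 2.88 × 10^5 m³
ΔV = ΔV₁ + ΔV₂ = 4.44 × 10^5 m³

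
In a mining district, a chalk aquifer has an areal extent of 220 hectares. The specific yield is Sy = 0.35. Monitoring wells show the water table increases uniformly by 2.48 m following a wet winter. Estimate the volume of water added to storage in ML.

A = 220 hectares = 2.2 × 10^6 m²
ΔV = Sy × A × Δh = 0.35 × 2.2 × 10^6 m² × 2.48 m = 1.91 × 10^6 m³
ΔV = 1.91 × 10^6 m³ = 1910 ML

ΔV ≈ 1910 ML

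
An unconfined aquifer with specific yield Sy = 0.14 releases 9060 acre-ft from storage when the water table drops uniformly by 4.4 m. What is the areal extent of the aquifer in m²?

A ≈ 1.81 × 10^7 m²

ΔV = 9060 acre-ft = 1.118 × 10^7 m³
A = ΔV / (Sy × Δh) = 1.118 × 10^7 / (0.14 × 4.4) = 1.814 × 10^7 m²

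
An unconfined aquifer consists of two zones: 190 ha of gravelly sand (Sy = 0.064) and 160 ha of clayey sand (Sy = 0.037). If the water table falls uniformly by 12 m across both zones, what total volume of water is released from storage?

A₁ = 190 ha = 1.9 × 10^6 m²; A₂ = 160 ha = 1.6 × 10^6 m²
ΔV₁ = 0.064 × 1.9 × 10^6 × 12 = 1.459 × 10^6 m³
ΔV₂ = 0.037 × 1.6 × 10^6 × 12 = 7.104 × 10^5 m³
ΔV = ΔV₁ + ΔV₂ = 2.17 × 10^6 m³

ΔV ≈ 2.17 × 10^6 m³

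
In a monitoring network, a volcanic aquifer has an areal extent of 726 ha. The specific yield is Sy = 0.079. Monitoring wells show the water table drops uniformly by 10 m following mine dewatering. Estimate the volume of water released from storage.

A = 726 ha = 7.26 × 10^6 m²
ΔV = Sy × A × Δh = 0.079 × 7.26 × 10^6 m² × 10 m = 5.735 × 10^6 m³

ΔV ≈ 5.74 × 10^6 m³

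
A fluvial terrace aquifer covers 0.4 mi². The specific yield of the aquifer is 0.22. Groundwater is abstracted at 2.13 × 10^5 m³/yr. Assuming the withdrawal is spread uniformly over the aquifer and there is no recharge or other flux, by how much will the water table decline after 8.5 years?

A = 0.4 mi² = 1.036 × 10^6 m²
Q = 2.13 × 10^5 m³/yr = 583.6 m³/d
t = 8.5 years = 3102 d
ΔV = Q × t = 583.6 m³/d × 3102 d = 1.81 × 10^6 m³
Δh = ΔV / (Sy × A) = 1.81 × 10^6 / (0.22 × 1.036 × 10^6) = 7.944 m

Δh ≈ 7.94 m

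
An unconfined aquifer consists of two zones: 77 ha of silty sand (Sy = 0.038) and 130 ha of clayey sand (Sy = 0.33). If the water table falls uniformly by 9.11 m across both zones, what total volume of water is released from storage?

A₁ = 77 ha = 7.7 × 10^5 m²; A₂ = 130 ha = 1.3 × 10^6 m²
ΔV₁ = 0.038 × 7.7 × 10^5 × 9.11 = 2.666 × 10^5 m³
ΔV₂ = 0.33 × 1.3 × 10^6 × 9.11 = 3.908 × 10^6 m³
ΔV = ΔV₁ + ΔV₂ = 4.175 × 10^6 m³

ΔV ≈ 4.17 × 10^6 m³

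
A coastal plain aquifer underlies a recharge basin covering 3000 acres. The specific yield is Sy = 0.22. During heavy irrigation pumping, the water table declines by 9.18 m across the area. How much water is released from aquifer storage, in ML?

A = 3000 acres = 1.214 × 10^7 m²
ΔV = Sy × A × Δh = 0.22 × 1.214 × 10^7 m² × 9.18 m = 2.452 × 10^7 m³
ΔV = 2.452 × 10^7 m³ = 24520 ML

ΔV ≈ 24500 ML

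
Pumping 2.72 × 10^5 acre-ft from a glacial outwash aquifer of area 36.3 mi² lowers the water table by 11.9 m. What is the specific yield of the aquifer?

A = 36.3 mi² = 9.402 × 10^7 m²
ΔV = 2.72 × 10^5 acre-ft = 3.355 × 10^8 m³
Sy = ΔV / (A × Δh) = 3.355 × 10^8 m³ / (9.402 × 10^7 m² × 11.9 m) = 0.2999

Sy ≈ 0.3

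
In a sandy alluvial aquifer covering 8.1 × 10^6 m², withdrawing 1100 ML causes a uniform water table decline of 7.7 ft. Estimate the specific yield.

Δh = 7.7 ft = 2.347 m
ΔV = 1100 ML = 1.1 × 10^6 m³
Sy = ΔV / (A × Δh) = 1.1 × 10^6 m³ / (8.1 × 10^6 m² × 2.347 m) = 0.05786

Sy ≈ 0.058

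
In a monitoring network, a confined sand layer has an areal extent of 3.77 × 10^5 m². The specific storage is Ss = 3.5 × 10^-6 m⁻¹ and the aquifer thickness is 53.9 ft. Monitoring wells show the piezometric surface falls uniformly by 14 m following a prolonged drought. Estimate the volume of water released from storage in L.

ΔV ≈ 3.03 × 10^5 L

b = 53.9 ft = 16.43 m
S = Ss × b = 3.5 × 10^-6 m⁻¹ × 16.43 m = 5.75 × 10^-5
ΔV = S × A × Δh = 5.75 × 10^-5 × 3.77 × 10^5 m² × 14 m = 303.5 m³
ΔV = 303.5 m³ = 3.035 × 10^5 L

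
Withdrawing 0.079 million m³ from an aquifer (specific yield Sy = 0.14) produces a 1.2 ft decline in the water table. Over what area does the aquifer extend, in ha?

Δh = 1.2 ft = 0.3658 m
ΔV = 0.079 million m³ = 79000 m³
A = ΔV / (Sy × Δh) = 79000 / (0.14 × 0.3658) = 1.543 × 10^6 m²
A = 1.543 × 10^6 m² = 154.3 ha

A ≈ 154 ha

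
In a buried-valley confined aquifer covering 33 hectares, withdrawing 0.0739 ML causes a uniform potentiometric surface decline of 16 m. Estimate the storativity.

A = 33 hectares = 3.3 × 10^5 m²
ΔV = 0.0739 ML = 73.9 m³
S = ΔV / (A × Δh) = 73.9 m³ / (3.3 × 10^5 m² × 16 m) = 1.4 × 10^-5

S ≈ 1.4 × 10^-5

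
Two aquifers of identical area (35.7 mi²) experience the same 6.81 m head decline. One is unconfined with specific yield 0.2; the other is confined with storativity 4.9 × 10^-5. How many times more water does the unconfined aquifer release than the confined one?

ΔV_u / ΔV_c ≈ 4080

A = 35.7 mi² = 9.246 × 10^7 m²
Unconfined: ΔV_u = Sy × A × Δh = 0.2 × 9.246 × 10^7 × 6.81 = 1.259 × 10^8 m³
Confined: ΔV_c = S × A × Δh = 4.9 × 10^-5 × 9.246 × 10^7 × 6.81 = 30850 m³
Ratio = ΔV_u / ΔV_c = Sy / S = 0.2 / 4.9 × 10^-5 = 4082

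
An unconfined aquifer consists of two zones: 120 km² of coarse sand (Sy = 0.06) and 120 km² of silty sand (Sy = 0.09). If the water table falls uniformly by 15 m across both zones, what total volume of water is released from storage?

A₁ = 120 km² = 1.2 × 10^8 m²; A₂ = 120 km² = 1.2 × 10^8 m²
ΔV₁ = 0.06 × 1.2 × 10^8 × 15 = 1.08 × 10^8 m³
ΔV₂ = 0.09 × 1.2 × 10^8 × 15 = 1.62 × 10^8 m³
ΔV = ΔV₁ + ΔV₂ = 2.7 × 10^8 m³

ΔV ≈ 2.7 × 10^8 m³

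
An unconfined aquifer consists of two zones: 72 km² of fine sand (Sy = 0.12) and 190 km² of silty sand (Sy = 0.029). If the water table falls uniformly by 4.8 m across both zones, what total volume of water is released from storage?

ΔV ≈ 6.79 × 10^7 m³

A₁ = 72 km² = 7.2 × 10^7 m²; A₂ = 190 km² = 1.9 × 10^8 m²
ΔV₁ = 0.12 × 7.2 × 10^7 × 4.8 = 4.147 × 10^7 m³
ΔV₂ = 0.029 × 1.9 × 10^8 × 4.8 = 2.645 × 10^7 m³
ΔV = ΔV₁ + ΔV₂ = 6.792 × 10^7 m³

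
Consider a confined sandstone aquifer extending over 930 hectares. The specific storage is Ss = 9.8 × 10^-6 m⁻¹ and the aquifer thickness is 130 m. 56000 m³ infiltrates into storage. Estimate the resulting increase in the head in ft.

S = Ss × b = 9.8 × 10^-6 m⁻¹ × 130 m = 1.274 × 10^-3
A = 930 hectares = 9.3 × 10^6 m²
Δh = ΔV / (S × A) = 56000 m³ / (0.001274 × 9.3 × 10^6 m²) = 4.726 m
Δh = 4.726 m = 15.51 ft

Δh ≈ 15.5 ft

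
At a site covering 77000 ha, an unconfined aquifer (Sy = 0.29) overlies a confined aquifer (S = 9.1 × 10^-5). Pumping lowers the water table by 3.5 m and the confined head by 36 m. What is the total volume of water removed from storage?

ΔV ≈ 7.84 × 10^8 m³

A = 77000 ha = 7.7 × 10^8 m²
Unconfined: ΔV_u = Sy × A × Δh_u = 0.29 × 7.7 × 10^8 × 3.5 = 7.815 × 10^8 m³
Confined: ΔV_c = S × A × Δh_c = 9.1 × 10^-5 × 7.7 × 10^8 × 36 = 2.523 × 10^6 m³
Total ΔV = 7.815 × 10^8 + 2.523 × 10^6 = 7.841 × 10^8 m³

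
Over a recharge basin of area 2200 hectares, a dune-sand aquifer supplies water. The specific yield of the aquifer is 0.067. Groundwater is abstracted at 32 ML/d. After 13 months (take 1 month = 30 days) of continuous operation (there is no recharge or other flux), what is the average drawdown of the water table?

A = 2200 hectares = 2.2 × 10^7 m²
Q = 32 ML/d = 32000 m³/d
t = 13 months = 390 d
ΔV = Q × t = 32000 m³/d × 390 d = 1.248 × 10^7 m³
Δh = ΔV / (Sy × A) = 1.248 × 10^7 / (0.067 × 2.2 × 10^7) = 8.467 m

Δh ≈ 8.47 m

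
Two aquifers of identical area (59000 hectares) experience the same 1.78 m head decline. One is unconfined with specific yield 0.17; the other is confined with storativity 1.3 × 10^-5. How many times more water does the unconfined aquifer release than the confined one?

ΔV_u / ΔV_c ≈ 13100

A = 59000 hectares = 5.9 × 10^8 m²
Unconfined: ΔV_u = Sy × A × Δh = 0.17 × 5.9 × 10^8 × 1.78 = 1.785 × 10^8 m³
Confined: ΔV_c = S × A × Δh = 1.3 × 10^-5 × 5.9 × 10^8 × 1.78 = 13650 m³
Ratio = ΔV_u / ΔV_c = Sy / S = 0.17 / 1.3 × 10^-5 = 13080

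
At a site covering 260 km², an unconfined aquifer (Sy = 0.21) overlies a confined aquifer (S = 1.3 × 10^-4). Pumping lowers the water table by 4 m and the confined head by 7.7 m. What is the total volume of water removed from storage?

ΔV ≈ 2.19 × 10^8 m³

A = 260 km² = 2.6 × 10^8 m²
Unconfined: ΔV_u = Sy × A × Δh_u = 0.21 × 2.6 × 10^8 × 4 = 2.184 × 10^8 m³
Confined: ΔV_c = S × A × Δh_c = 1.3 × 10^-4 × 2.6 × 10^8 × 7.7 = 2.603 × 10^5 m³
Total ΔV = 2.184 × 10^8 + 2.603 × 10^5 = 2.187 × 10^8 m³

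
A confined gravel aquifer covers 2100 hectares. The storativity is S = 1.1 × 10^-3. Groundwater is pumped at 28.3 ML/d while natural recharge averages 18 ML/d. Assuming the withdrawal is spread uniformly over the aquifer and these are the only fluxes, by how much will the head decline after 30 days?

Δh ≈ 13.4 m

A = 2100 hectares = 2.1 × 10^7 m²
Net abstraction = 28.3 − 18 = 10.3 ML/d
Q_net = 10.3 ML/d = 10300 m³/d
ΔV = Q × t = 10300 m³/d × 30 d = 3.09 × 10^5 m³
Δh = ΔV / (S × A) = 3.09 × 10^5 / (0.0011 × 2.1 × 10^7) = 13.38 m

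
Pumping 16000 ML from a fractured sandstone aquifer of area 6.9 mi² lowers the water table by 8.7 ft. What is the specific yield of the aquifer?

Sy ≈ 0.34

A = 6.9 mi² = 1.787 × 10^7 m²
Δh = 8.7 ft = 2.652 m
ΔV = 16000 ML = 1.6 × 10^7 m³
Sy = ΔV / (A × Δh) = 1.6 × 10^7 m³ / (1.787 × 10^7 m² × 2.652 m) = 0.3376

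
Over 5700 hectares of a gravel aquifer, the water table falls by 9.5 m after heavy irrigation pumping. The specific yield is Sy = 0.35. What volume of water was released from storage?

A = 5700 hectares = 5.7 × 10^7 m²
ΔV = Sy × A × Δh = 0.35 × 5.7 × 10^7 m² × 9.5 m = 1.895 × 10^8 m³

ΔV ≈ 1.9 × 10^8 m³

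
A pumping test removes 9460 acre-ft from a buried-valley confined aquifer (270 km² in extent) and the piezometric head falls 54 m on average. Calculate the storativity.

A = 270 km² = 2.7 × 10^8 m²
ΔV = 9460 acre-ft = 1.167 × 10^7 m³
S = ΔV / (A × Δh) = 1.167 × 10^7 m³ / (2.7 × 10^8 m² × 54 m) = 8.003 × 10^-4

S ≈ 8 × 10^-4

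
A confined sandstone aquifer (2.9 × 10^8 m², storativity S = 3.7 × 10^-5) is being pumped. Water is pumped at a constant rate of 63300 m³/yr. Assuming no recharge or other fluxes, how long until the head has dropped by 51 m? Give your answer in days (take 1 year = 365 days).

ΔV = S × A × Δh = 3.7 × 10^-5 × 2.9 × 10^8 × 51 = 5.472 × 10^5 m³
Q = 63300 m³/yr = 173.4 m³/d
t = ΔV / Q = 5.472 × 10^5 m³ / 173.4 m³/d = 3155 d

t ≈ 3160 days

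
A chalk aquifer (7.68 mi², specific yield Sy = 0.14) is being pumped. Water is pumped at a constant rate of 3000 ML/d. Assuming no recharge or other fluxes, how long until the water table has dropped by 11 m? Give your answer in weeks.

A = 7.68 mi² = 1.989 × 10^7 m²
ΔV = Sy × A × Δh = 0.14 × 1.989 × 10^7 × 11 = 3.063 × 10^7 m³
Q = 3000 ML/d = 3 × 10^6 m³/d
t = ΔV / Q = 3.063 × 10^7 m³ / 3 × 10^6 m³/d = 10.21 d
t = 10.21 d ≈ 1.459 weeks

t ≈ 1.46 weeks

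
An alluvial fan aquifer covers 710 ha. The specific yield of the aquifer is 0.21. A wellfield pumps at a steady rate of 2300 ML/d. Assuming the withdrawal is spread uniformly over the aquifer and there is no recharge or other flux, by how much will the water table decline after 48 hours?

Δh ≈ 3.09 m

A = 710 ha = 7.1 × 10^6 m²
Q = 2300 ML/d = 2.3 × 10^6 m³/d
t = 48 hours = 2 d
ΔV = Q × t = 2.3 × 10^6 m³/d × 2 d = 4.6 × 10^6 m³
Δh = ΔV / (Sy × A) = 4.6 × 10^6 / (0.21 × 7.1 × 10^6) = 3.085 m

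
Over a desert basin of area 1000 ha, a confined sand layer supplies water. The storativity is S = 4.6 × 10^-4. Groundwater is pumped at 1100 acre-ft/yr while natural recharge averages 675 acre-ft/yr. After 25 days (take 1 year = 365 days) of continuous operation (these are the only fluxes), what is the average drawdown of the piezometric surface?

Δh ≈ 7.81 m

A = 1000 ha = 1 × 10^7 m²
Net abstraction = 1100 − 675 = 425 acre-ft/yr
Q_net = 425 acre-ft/yr = 1436 m³/d
ΔV = Q × t = 1436 m³/d × 25 d = 35910 m³
Δh = ΔV / (S × A) = 35910 / (4.6 × 10^-4 × 1 × 10^7) = 7.806 m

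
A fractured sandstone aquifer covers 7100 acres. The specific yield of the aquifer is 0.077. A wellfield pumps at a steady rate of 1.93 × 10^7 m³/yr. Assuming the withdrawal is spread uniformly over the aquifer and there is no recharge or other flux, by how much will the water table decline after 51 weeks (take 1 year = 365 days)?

Δh ≈ 8.53 m

A = 7100 acres = 2.873 × 10^7 m²
Q = 1.93 × 10^7 m³/yr = 52880 m³/d
t = 51 weeks = 357 d
ΔV = Q × t = 52880 m³/d × 357 d = 1.888 × 10^7 m³
Δh = ΔV / (Sy × A) = 1.888 × 10^7 / (0.077 × 2.873 × 10^7) = 8.532 m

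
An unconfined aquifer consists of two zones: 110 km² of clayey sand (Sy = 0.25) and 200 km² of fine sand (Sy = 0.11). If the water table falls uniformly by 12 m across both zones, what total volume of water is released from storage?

A₁ = 110 km² = 1.1 × 10^8 m²; A₂ = 200 km² = 2 × 10^8 m²
ΔV₁ = 0.25 × 1.1 × 10^8 × 12 = 3.3 × 10^8 m³
ΔV₂ = 0.11 × 2 × 10^8 × 12 = 2.64 × 10^8 m³
ΔV = ΔV₁ + ΔV₂ = 5.94 × 10^8 m³

ΔV ≈ 5.94 × 10^8 m³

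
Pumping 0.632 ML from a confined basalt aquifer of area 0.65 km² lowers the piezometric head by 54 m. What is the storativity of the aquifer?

A = 0.65 km² = 6.5 × 10^5 m²
ΔV = 0.632 ML = 632 m³
S = ΔV / (A × Δh) = 632 m³ / (6.5 × 10^5 m² × 54 m) = 1.801 × 10^-5

S ≈ 1.8 × 10^-5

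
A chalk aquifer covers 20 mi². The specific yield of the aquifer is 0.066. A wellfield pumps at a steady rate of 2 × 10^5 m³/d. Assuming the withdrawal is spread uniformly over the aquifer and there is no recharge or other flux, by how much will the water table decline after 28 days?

A = 20 mi² = 5.18 × 10^7 m²
ΔV = Q × t = 2 × 10^5 m³/d × 28 d = 5.6 × 10^6 m³
Δh = ΔV / (Sy × A) = 5.6 × 10^6 / (0.066 × 5.18 × 10^7) = 1.638 m

Δh ≈ 1.64 m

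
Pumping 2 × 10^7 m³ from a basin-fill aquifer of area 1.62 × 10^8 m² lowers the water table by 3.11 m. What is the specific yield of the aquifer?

Sy = ΔV / (A × Δh) = 2 × 10^7 m³ / (1.62 × 10^8 m² × 3.11 m) = 0.0397

Sy ≈ 0.04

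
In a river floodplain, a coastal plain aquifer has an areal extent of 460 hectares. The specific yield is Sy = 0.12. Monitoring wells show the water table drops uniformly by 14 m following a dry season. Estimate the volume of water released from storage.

A = 460 hectares = 4.6 × 10^6 m²
ΔV = Sy × A × Δh = 0.12 × 4.6 × 10^6 m² × 14 m = 7.728 × 10^6 m³

ΔV ≈ 7.73 × 10^6 m³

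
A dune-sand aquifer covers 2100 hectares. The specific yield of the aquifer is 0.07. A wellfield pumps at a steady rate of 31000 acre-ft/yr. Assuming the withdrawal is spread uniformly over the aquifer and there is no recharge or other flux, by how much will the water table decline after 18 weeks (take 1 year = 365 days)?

A = 2100 hectares = 2.1 × 10^7 m²
Q = 31000 acre-ft/yr = 1.048 × 10^5 m³/d
t = 18 weeks = 126 d
ΔV = Q × t = 1.048 × 10^5 m³/d × 126 d = 1.32 × 10^7 m³
Δh = ΔV / (Sy × A) = 1.32 × 10^7 / (0.07 × 2.1 × 10^7) = 8.98 m

Δh ≈ 8.98 m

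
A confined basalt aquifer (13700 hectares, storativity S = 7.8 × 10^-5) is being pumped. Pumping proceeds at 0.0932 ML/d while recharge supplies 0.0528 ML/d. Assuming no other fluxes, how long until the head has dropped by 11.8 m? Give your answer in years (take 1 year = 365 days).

A = 13700 hectares = 1.37 × 10^8 m²
ΔV = S × A × Δh = 7.8 × 10^-5 × 1.37 × 10^8 × 11.8 = 1.261 × 10^5 m³
Net withdrawal = 0.0932 − 0.0528 = 0.0404 ML/d = 40.4 m³/d
t = ΔV / Q = 1.261 × 10^5 m³ / 40.4 m³/d = 3121 d
t = 3121 d ≈ 8.551 years

t ≈ 8.55 years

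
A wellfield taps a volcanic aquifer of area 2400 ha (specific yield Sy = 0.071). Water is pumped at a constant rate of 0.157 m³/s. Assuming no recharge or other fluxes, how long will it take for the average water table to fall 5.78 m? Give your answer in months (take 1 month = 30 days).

t ≈ 24.2 months

A = 2400 ha = 2.4 × 10^7 m²
ΔV = Sy × A × Δh = 0.071 × 2.4 × 10^7 × 5.78 = 9.849 × 10^6 m³
Q = 0.157 m³/s = 13560 m³/d
t = ΔV / Q = 9.849 × 10^6 m³ / 13560 m³/d = 726.1 d
t = 726.1 d ≈ 24.2 months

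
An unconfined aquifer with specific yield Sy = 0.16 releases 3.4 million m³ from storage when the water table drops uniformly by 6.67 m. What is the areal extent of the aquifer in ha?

ΔV = 3.4 million m³ = 3.4 × 10^6 m³
A = ΔV / (Sy × Δh) = 3.4 × 10^6 / (0.16 × 6.67) = 3.186 × 10^6 m²
A = 3.186 × 10^6 m² = 318.6 ha

A ≈ 319 ha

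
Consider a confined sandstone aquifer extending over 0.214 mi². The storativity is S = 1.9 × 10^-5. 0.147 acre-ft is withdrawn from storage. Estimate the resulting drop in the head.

Δh ≈ 17.2 m

A = 0.214 mi² = 5.543 × 10^5 m²
ΔV = 0.147 acre-ft = 181.3 m³
Δh = ΔV / (S × A) = 181.3 m³ / (1.9 × 10^-5 × 5.543 × 10^5 m²) = 17.22 m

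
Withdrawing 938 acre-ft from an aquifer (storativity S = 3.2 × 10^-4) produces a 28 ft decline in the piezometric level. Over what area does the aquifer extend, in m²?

Δh = 28 ft = 8.534 m
ΔV = 938 acre-ft = 1.157 × 10^6 m³
A = ΔV / (S × Δh) = 1.157 × 10^6 / (3.2 × 10^-4 × 8.534) = 4.237 × 10^8 m²

A ≈ 4.24 × 10^8 m²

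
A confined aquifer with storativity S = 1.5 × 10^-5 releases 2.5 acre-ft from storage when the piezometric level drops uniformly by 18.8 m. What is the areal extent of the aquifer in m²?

A ≈ 1.09 × 10^7 m²

ΔV = 2.5 acre-ft = 3084 m³
A = ΔV / (S × Δh) = 3084 / (1.5 × 10^-5 × 18.8) = 1.094 × 10^7 m²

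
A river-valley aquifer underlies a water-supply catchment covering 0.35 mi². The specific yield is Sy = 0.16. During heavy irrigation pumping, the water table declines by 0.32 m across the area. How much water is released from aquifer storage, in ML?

A = 0.35 mi² = 9.065 × 10^5 m²
ΔV = Sy × A × Δh = 0.16 × 9.065 × 10^5 m² × 0.32 m = 46410 m³
ΔV = 46410 m³ = 46.41 ML

ΔV ≈ 46.4 ML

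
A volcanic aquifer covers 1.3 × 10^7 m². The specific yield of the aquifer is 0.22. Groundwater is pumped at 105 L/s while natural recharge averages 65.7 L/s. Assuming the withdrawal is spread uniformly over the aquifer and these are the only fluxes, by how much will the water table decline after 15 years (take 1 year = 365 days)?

Net abstraction = 105 − 65.7 = 39.3 L/s
Q_net = 39.3 L/s = 3396 m³/d
t = 15 years = 5475 d
ΔV = Q × t = 3396 m³/d × 5475 d = 1.859 × 10^7 m³
Δh = ΔV / (Sy × A) = 1.859 × 10^7 / (0.22 × 1.3 × 10^7) = 6.5 m

Δh ≈ 6.5 m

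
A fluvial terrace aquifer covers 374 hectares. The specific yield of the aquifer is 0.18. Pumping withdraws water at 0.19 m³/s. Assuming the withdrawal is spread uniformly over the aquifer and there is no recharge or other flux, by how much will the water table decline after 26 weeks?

Δh ≈ 4.44 m

A = 374 hectares = 3.74 × 10^6 m²
Q = 0.19 m³/s = 16420 m³/d
t = 26 weeks = 182 d
ΔV = Q × t = 16420 m³/d × 182 d = 2.988 × 10^6 m³
Δh = ΔV / (Sy × A) = 2.988 × 10^6 / (0.18 × 3.74 × 10^6) = 4.438 m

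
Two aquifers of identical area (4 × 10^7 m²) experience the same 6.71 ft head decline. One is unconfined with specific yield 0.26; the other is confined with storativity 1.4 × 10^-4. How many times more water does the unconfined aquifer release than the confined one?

Δh = 6.71 ft = 2.045 m
Unconfined: ΔV_u = Sy × A × Δh = 0.26 × 4 × 10^7 × 2.045 = 2.127 × 10^7 m³
Confined: ΔV_c = S × A × Δh = 1.4 × 10^-4 × 4 × 10^7 × 2.045 = 11450 m³
Ratio = ΔV_u / ΔV_c = Sy / S = 0.26 / 1.4 × 10^-4 = 1857

ΔV_u / ΔV_c ≈ 1860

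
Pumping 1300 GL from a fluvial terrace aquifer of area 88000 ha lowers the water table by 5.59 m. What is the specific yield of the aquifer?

A = 88000 ha = 8.8 × 10^8 m²
ΔV = 1300 GL = 1.3 × 10^9 m³
Sy = ΔV / (A × Δh) = 1.3 × 10^9 m³ / (8.8 × 10^8 m² × 5.59 m) = 0.2643

Sy ≈ 0.26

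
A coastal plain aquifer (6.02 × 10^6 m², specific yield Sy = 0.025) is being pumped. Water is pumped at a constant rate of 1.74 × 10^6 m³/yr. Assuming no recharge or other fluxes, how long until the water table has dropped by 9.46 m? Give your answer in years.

ΔV = Sy × A × Δh = 0.025 × 6.02 × 10^6 × 9.46 = 1.424 × 10^6 m³
Q = 1.74 × 10^6 m³/yr = 4767 m³/d
t = ΔV / Q = 1.424 × 10^6 m³ / 4767 m³/d = 298.7 d
t = 298.7 d ≈ 0.8182 years

t ≈ 0.818 years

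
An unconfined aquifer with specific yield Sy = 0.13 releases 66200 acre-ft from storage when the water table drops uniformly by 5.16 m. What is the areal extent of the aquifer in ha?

ΔV = 66200 acre-ft = 8.166 × 10^7 m³
A = ΔV / (Sy × Δh) = 8.166 × 10^7 / (0.13 × 5.16) = 1.217 × 10^8 m²
A = 1.217 × 10^8 m² = 12170 ha

A ≈ 12200 ha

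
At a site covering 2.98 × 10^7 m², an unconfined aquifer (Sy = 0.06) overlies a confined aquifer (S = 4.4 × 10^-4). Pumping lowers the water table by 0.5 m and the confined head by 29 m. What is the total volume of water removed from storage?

ΔV ≈ 1.27 × 10^6 m³

Unconfined: ΔV_u = Sy × A × Δh_u = 0.06 × 2.98 × 10^7 × 0.5 = 8.94 × 10^5 m³
Confined: ΔV_c = S × A × Δh_c = 4.4 × 10^-4 × 2.98 × 10^7 × 29 = 3.802 × 10^5 m³
Total ΔV = 8.94 × 10^5 + 3.802 × 10^5 = 1.274 × 10^6 m³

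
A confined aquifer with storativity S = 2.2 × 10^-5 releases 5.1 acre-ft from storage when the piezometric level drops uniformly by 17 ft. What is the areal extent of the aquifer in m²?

A ≈ 5.52 × 10^7 m²

Δh = 17 ft = 5.182 m
ΔV = 5.1 acre-ft = 6291 m³
A = ΔV / (S × Δh) = 6291 / (2.2 × 10^-5 × 5.182) = 5.518 × 10^7 m²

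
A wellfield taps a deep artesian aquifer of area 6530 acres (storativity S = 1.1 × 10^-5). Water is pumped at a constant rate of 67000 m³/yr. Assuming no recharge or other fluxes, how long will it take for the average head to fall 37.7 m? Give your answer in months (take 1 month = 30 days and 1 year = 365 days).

t ≈ 1.99 months

A = 6530 acres = 2.643 × 10^7 m²
ΔV = S × A × Δh = 1.1 × 10^-5 × 2.643 × 10^7 × 37.7 = 10960 m³
Q = 67000 m³/yr = 183.6 m³/d
t = ΔV / Q = 10960 m³ / 183.6 m³/d = 59.7 d
t = 59.7 d ≈ 1.99 months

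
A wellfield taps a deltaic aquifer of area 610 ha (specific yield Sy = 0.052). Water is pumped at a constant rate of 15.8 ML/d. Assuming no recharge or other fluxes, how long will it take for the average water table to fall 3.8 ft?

A = 610 ha = 6.1 × 10^6 m²
Δh = 3.8 ft = 1.158 m
ΔV = Sy × A × Δh = 0.052 × 6.1 × 10^6 × 1.158 = 3.674 × 10^5 m³
Q = 15.8 ML/d = 15800 m³/d
t = ΔV / Q = 3.674 × 10^5 m³ / 15800 m³/d = 23.25 d

t ≈ 23.3 days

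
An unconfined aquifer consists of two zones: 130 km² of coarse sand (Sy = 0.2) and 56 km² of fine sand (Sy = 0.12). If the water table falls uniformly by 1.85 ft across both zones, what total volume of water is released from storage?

ΔV ≈ 1.85 × 10^7 m³

A₁ = 130 km² = 1.3 × 10^8 m²; A₂ = 56 km² = 5.6 × 10^7 m²
Δh = 1.85 ft = 0.5639 m
ΔV₁ = 0.2 × 1.3 × 10^8 × 0.5639 = 1.466 × 10^7 m³
ΔV₂ = 0.12 × 5.6 × 10^7 × 0.5639 = 3.789 × 10^6 m³
ΔV = ΔV₁ + ΔV₂ = 1.845 × 10^7 m³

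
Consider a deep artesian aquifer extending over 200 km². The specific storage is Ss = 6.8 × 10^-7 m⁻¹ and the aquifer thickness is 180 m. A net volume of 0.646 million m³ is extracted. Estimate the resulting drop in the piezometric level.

Δh ≈ 26.4 m

S = Ss × b = 6.8 × 10^-7 m⁻¹ × 180 m = 1.224 × 10^-4
A = 200 km² = 2 × 10^8 m²
ΔV = 0.646 million m³ = 6.46 × 10^5 m³
Δh = ΔV / (S × A) = 6.46 × 10^5 m³ / (1.224 × 10^-4 × 2 × 10^8 m²) = 26.39 m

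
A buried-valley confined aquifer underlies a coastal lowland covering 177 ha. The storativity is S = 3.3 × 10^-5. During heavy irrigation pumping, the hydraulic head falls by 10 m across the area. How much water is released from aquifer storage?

ΔV ≈ 584 m³

A = 177 ha = 1.77 × 10^6 m²
ΔV = S × A × Δh = 3.3 × 10^-5 × 1.77 × 10^6 m² × 10 m = 584.1 m³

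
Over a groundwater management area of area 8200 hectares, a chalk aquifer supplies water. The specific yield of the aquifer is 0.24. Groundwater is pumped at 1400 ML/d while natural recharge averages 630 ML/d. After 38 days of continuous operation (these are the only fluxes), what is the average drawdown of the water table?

A = 8200 hectares = 8.2 × 10^7 m²
Net abstraction = 1400 − 630 = 770 ML/d
Q_net = 770 ML/d = 7.7 × 10^5 m³/d
ΔV = Q × t = 7.7 × 10^5 m³/d × 38 d = 2.926 × 10^7 m³
Δh = ΔV / (Sy × A) = 2.926 × 10^7 / (0.24 × 8.2 × 10^7) = 1.487 m

Δh ≈ 1.49 m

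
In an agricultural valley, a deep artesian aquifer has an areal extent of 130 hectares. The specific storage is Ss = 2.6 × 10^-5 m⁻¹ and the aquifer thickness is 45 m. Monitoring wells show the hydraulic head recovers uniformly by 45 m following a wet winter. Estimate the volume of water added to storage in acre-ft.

S = Ss × b = 2.6 × 10^-5 m⁻¹ × 45 m = 1.17 × 10^-3
A = 130 hectares = 1.3 × 10^6 m²
ΔV = S × A × Δh = 0.00117 × 1.3 × 10^6 m² × 45 m = 68440 m³
ΔV = 68440 m³ = 55.49 acre-ft

ΔV ≈ 55.5 acre-ft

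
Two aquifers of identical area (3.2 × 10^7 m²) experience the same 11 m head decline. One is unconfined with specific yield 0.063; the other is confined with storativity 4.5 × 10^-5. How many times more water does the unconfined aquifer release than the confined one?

ΔV_u / ΔV_c ≈ 1400

Unconfined: ΔV_u = Sy × A × Δh = 0.063 × 3.2 × 10^7 × 11 = 2.218 × 10^7 m³
Confined: ΔV_c = S × A × Δh = 4.5 × 10^-5 × 3.2 × 10^7 × 11 = 15840 m³
Ratio = ΔV_u / ΔV_c = Sy / S = 0.063 / 4.5 × 10^-5 = 1400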